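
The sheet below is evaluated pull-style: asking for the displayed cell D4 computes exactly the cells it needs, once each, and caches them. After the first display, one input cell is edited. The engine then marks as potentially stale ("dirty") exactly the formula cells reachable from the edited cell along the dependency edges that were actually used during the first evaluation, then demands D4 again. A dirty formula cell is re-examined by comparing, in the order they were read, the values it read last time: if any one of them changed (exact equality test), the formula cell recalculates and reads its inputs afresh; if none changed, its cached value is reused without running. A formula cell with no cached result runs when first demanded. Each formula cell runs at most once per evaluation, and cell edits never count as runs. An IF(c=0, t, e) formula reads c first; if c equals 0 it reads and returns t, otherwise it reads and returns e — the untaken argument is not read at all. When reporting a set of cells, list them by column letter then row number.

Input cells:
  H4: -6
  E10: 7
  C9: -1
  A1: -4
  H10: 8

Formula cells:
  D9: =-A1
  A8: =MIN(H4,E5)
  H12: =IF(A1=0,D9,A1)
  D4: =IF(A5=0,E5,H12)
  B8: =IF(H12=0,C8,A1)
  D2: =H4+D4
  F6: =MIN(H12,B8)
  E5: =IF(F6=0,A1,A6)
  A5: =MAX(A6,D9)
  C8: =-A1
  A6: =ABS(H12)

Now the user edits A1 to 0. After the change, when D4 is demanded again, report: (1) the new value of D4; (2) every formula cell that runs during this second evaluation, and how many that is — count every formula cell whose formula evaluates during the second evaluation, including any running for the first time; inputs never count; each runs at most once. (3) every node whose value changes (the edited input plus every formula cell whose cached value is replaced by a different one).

Demanding D4 again yields 0.
9 formula cells run: A5, A6, B8, C8, D4, D9, E5, F6, H12.
The nodes whose values change: A1, A5, A6, D4, D9, H12.
Note the branch switch — B8, C8, E5, F6 had no cache and run now for the first time.

First demand of the output computes:
  D9 = -(-4) = 4
  H12 = IF(A1=0: A1=-4 -> else branch A1) = -4
  A6 = ABS(-4) = 4
  A5 = MAX(4, 4) = 4
  D4 = IF(A5=0: A5=4 -> else branch H12) = -4

After the edit, cleaning proceeds:
  C8: had never run; runs now, result 0.
  D9: a read changed (A1 -4->0) — executes, giving 0.
  H12: a read changed (A1 -4->0; A1 -4->0) — executes, giving 0.
  A6: a read changed (H12 -4->0) — executes, giving 0.
  A5: a read changed (A6 4->0; D9 4->0) — executes, giving 0.
  B8: had never run; runs now, result 0.
  F6: had never run; runs now, result 0.
  E5: had never run; runs now, result 0.
  D4: a read changed (A5 4->0; H12 -4->0) — executes, giving 0.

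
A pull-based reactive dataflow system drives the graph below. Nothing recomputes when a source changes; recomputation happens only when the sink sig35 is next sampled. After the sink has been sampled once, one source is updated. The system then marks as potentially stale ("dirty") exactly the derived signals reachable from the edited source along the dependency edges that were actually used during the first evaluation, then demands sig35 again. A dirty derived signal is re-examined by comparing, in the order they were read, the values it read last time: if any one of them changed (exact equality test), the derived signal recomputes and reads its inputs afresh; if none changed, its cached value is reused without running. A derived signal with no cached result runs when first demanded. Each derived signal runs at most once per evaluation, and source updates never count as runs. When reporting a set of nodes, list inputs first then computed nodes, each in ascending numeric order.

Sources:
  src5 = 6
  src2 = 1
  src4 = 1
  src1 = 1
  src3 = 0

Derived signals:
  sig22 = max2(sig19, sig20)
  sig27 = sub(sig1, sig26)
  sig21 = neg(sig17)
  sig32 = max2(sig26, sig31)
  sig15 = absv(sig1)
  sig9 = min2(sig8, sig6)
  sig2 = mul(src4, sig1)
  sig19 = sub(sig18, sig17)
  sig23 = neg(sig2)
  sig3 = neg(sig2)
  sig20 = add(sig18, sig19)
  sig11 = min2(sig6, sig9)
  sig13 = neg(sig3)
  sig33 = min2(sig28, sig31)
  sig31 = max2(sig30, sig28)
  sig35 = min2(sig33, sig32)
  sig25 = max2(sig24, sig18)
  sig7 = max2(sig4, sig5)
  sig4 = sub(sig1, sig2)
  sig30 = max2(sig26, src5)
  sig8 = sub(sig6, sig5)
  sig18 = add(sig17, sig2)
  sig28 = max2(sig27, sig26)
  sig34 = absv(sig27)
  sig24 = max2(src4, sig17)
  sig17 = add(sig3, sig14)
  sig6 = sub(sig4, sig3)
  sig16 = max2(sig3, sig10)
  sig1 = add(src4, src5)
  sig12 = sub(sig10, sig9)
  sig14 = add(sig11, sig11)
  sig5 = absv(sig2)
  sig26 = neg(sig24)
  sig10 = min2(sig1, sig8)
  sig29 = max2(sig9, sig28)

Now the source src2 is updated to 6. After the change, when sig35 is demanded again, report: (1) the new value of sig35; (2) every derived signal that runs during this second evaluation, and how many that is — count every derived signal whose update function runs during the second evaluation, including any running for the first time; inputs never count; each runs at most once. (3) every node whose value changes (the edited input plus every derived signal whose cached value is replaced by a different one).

First evaluation (everything demanded from the output):
  sig1 = add(1, 6) = 7
  sig2 = mul(1, 7) = 7
  sig3 = neg(7) = -7
  sig4 = sub(7, 7) = 0
  sig5 = absv(7) = 7
  sig6 = sub(0, -7) = 7
  sig8 = sub(7, 7) = 0
  sig9 = min2(0, 7) = 0
  sig11 = min2(7, 0) = 0
  sig14 = add(0, 0) = 0
  sig17 = add(-7, 0) = -7
  sig24 = max2(1, -7) = 1
  sig26 = neg(1) = -1
  sig27 = sub(7, -1) = 8
  sig28 = max2(8, -1) = 8
  sig30 = max2(-1, 6) = 6
  sig31 = max2(6, 8) = 8
  sig32 = max2(-1, 8) = 8
  sig33 = min2(8, 8) = 8
  sig35 = min2(8, 8) = 8

Propagation after the edit:
  src2 feeds no computation that the output demands — nothing is marked dirty and nothing runs.

Key observation: src2 is never demanded by the output, so the edit triggers no recomputation at all.

New value of sig35: 8.
Derived signals that run: none — 0 in total.
Values that change: src2.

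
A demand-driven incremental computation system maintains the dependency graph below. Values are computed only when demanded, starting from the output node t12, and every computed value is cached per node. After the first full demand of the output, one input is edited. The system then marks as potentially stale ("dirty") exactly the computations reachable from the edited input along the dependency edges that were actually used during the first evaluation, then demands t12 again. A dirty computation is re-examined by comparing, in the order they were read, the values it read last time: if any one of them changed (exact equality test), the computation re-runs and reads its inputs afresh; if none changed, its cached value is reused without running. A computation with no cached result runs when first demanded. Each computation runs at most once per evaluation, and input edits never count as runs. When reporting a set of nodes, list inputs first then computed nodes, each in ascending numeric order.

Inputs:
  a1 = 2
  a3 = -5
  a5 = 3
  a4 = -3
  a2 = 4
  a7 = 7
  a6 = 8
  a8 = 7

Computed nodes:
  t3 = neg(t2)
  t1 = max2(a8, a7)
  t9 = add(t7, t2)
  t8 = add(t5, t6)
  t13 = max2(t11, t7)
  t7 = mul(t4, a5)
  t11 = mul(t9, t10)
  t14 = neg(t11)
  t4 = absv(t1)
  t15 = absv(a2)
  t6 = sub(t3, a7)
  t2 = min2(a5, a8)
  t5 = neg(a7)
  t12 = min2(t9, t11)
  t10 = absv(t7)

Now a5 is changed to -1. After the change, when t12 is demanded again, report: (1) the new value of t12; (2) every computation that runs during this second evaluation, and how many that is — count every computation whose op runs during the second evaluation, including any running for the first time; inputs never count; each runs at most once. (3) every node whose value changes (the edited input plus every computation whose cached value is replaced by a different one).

New value of t12: -56.
Computations that run: t2, t7, t9, t10, t11, t12 — 6 in total.
Values that change: a5, t2, t7, t9, t10, t11, t12.

First evaluation (everything demanded from the output):
  t1 = max2(7, 7) = 7
  t2 = min2(3, 7) = 3
  t4 = absv(7) = 7
  t7 = mul(7, 3) = 21
  t9 = add(21, 3) = 24
  t10 = absv(21) = 21
  t11 = mul(24, 21) = 504
  t12 = min2(24, 504) = 24

Propagation after the edit:
  t2: runs — a5 3->-1; result -1.
  t7: runs — a5 3->-1; result -7.
  t9: runs — t7 21->-7; t2 3->-1; result -8.
  t10: runs — t7 21->-7; result 7.
  t11: runs — t9 24->-8; t10 21->7; result -56.
  t12: runs — t9 24->-8; t11 504->-56; result -56.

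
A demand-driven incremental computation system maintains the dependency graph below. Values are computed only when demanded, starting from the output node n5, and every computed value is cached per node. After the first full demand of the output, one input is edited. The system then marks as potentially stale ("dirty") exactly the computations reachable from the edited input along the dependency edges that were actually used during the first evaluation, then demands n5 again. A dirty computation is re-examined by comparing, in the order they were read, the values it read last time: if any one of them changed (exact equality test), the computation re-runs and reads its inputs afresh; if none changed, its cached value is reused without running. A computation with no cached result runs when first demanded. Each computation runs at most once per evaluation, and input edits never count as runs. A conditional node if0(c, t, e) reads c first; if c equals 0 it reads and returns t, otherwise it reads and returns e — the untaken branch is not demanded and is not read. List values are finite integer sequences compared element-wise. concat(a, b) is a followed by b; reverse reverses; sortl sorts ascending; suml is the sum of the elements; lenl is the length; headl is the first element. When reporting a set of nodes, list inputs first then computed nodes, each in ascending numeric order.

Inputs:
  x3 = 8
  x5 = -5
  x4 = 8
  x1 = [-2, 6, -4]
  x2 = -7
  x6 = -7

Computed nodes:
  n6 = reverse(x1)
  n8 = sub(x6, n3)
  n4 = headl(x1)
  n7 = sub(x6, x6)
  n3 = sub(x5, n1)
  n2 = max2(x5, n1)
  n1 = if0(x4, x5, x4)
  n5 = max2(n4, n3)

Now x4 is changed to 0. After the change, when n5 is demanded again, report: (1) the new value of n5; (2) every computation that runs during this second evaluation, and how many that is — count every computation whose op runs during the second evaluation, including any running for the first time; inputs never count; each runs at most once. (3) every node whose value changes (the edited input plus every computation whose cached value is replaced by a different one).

New value of n5: 0.
Computations that run: n1, n3, n5 — 3 in total.
Values that change: x4, n1, n3, n5.

First evaluation (everything demanded from the output):
  n1 = if0(x4=8 -> else branch x4) = 8
  n3 = sub(-5, 8) = -13
  n4 = headl([-2, 6, -4]) = -2
  n5 = max2(-2, -13) = -2

Propagation after the edit:
  n1: runs — x4 8->0; x4 8->0; result -5.
  n3: runs — n1 8->-5; result 0.
  n5: runs — n3 -13->0; result 0.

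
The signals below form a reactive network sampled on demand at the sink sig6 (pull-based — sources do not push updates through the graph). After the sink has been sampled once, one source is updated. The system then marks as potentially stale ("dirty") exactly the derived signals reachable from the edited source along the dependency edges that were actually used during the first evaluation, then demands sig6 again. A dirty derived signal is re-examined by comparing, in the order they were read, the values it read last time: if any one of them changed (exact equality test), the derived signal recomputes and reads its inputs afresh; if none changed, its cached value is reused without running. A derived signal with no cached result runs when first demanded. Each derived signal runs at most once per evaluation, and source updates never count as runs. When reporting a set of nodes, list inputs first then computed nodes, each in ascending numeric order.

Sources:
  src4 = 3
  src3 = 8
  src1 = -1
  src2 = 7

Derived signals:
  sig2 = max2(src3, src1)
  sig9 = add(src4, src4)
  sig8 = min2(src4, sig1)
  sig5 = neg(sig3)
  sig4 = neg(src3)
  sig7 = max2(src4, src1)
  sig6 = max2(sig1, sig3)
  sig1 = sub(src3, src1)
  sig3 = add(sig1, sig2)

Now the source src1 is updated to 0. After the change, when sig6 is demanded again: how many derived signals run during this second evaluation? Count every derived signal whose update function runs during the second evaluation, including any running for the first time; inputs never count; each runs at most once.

Initial pass — values computed on the first demand:
  sig1 = sub(8, -1) = 9
  sig2 = max2(8, -1) = 8
  sig3 = add(9, 8) = 17
  sig6 = max2(9, 17) = 17

Second demand — change propagation:
  sig1: re-runs because src1 -1->0; new result 8.
  sig2: re-runs because src1 -1->0; new result 8 (unchanged).
  sig3: re-runs because sig1 9->8; new result 16.
  sig6: re-runs because sig1 9->8; sig3 17->16; new result 16.

Run set: sig1, sig2, sig3, sig6 (4 run).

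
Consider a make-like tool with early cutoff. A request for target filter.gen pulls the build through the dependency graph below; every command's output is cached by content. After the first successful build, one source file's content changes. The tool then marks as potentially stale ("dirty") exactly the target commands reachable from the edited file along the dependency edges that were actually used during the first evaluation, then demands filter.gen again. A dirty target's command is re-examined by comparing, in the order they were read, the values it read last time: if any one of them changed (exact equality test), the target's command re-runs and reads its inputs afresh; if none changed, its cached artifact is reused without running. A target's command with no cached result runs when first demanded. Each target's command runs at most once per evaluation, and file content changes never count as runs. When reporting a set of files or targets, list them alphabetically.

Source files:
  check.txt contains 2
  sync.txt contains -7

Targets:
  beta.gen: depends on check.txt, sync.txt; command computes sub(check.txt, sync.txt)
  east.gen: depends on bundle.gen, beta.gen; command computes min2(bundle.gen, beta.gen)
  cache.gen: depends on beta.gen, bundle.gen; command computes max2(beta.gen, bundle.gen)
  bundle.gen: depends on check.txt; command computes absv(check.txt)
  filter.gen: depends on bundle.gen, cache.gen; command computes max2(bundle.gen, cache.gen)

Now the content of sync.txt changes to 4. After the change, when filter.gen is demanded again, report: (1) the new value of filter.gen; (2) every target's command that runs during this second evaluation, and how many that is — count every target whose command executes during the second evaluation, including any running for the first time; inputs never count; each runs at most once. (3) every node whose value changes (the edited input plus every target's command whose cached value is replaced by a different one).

First demand of the output computes:
  beta.gen = sub(2, -7) = 9
  bundle.gen = absv(2) = 2
  cache.gen = max2(9, 2) = 9
  filter.gen = max2(2, 9) = 9

After the edit, cleaning proceeds:
  beta.gen: a read changed (sync.txt -7->4) — executes, giving -2.
  cache.gen: a read changed (beta.gen 9->-2) — executes, giving 2.
  filter.gen: a read changed (cache.gen 9->2) — executes, giving 2.

Demanding filter.gen again yields 2.
3 target commands run: beta.gen, cache.gen, filter.gen.
The nodes whose values change: beta.gen, cache.gen, filter.gen, sync.txt.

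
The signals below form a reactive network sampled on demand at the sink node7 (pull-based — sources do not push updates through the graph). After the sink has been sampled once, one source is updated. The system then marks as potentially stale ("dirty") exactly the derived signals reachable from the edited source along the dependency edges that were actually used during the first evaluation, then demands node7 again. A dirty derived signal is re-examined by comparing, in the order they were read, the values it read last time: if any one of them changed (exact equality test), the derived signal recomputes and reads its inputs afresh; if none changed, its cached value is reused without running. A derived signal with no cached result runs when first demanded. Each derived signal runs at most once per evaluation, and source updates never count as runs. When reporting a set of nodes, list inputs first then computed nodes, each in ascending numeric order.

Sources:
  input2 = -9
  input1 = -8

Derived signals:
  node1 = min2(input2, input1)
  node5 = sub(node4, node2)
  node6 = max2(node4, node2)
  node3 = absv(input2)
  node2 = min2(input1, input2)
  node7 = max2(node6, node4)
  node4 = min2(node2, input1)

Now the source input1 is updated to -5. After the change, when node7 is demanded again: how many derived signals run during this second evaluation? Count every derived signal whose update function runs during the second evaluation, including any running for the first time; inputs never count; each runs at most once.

Initial pass — values computed on the first demand:
  node2 = min2(-8, -9) = -9
  node4 = min2(-9, -8) = -9
  node6 = max2(-9, -9) = -9
  node7 = max2(-9, -9) = -9

Second demand — change propagation:
  node2: re-runs because input1 -8->-5; new result -9 (unchanged).
  node4: re-runs because input1 -8->-5; new result -9 (unchanged).
  node6: re-examined; everything it read last time is the same (node4 unchanged, node2 unchanged) — cache -9 kept, no run.
  node7: re-examined; everything it read last time is the same (node6 unchanged, node4 unchanged) — cache -9 kept, no run.

The important point: at node6 every value read last time is unchanged, so the dirty flag clears without a run.

Run set: node2, node4 (2 run).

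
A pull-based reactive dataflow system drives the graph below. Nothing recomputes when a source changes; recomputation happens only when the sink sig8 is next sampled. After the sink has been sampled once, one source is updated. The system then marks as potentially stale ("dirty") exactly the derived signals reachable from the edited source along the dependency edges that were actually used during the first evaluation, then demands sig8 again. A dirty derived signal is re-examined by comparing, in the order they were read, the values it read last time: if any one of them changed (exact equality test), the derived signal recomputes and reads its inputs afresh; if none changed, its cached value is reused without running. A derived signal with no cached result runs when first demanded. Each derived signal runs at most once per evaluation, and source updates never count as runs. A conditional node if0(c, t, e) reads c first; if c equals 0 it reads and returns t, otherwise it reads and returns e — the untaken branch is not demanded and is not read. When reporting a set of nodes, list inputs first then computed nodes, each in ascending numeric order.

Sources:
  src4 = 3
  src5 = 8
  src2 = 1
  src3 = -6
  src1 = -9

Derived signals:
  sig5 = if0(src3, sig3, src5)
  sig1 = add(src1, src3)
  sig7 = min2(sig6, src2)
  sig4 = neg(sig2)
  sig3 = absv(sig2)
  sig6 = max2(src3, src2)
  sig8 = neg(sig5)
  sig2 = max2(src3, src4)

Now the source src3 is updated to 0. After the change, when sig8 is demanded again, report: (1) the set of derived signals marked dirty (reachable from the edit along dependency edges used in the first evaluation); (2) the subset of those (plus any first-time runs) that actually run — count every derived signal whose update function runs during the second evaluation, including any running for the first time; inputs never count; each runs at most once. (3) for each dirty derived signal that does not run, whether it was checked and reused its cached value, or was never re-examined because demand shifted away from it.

First evaluation (everything demanded from the output):
  sig5 = if0(src3=-6 -> else branch src5) = 8
  sig8 = neg(8) = -8

Propagation after the edit:
  sig2: demanded for the first time — runs, produces 3.
  sig3: demanded for the first time — runs, produces 3.
  sig5: runs — src3 -6->0; result 3.
  sig8: runs — sig5 8->3; result -3.

Key observation: a condition flipped, so demand reaches new nodes — sig2, sig3 run for the first time.

Marked dirty: sig5, sig8.
Derived signals that run: sig2, sig3, sig5, sig8 — 4 in total.
Every dirty derived signal ran.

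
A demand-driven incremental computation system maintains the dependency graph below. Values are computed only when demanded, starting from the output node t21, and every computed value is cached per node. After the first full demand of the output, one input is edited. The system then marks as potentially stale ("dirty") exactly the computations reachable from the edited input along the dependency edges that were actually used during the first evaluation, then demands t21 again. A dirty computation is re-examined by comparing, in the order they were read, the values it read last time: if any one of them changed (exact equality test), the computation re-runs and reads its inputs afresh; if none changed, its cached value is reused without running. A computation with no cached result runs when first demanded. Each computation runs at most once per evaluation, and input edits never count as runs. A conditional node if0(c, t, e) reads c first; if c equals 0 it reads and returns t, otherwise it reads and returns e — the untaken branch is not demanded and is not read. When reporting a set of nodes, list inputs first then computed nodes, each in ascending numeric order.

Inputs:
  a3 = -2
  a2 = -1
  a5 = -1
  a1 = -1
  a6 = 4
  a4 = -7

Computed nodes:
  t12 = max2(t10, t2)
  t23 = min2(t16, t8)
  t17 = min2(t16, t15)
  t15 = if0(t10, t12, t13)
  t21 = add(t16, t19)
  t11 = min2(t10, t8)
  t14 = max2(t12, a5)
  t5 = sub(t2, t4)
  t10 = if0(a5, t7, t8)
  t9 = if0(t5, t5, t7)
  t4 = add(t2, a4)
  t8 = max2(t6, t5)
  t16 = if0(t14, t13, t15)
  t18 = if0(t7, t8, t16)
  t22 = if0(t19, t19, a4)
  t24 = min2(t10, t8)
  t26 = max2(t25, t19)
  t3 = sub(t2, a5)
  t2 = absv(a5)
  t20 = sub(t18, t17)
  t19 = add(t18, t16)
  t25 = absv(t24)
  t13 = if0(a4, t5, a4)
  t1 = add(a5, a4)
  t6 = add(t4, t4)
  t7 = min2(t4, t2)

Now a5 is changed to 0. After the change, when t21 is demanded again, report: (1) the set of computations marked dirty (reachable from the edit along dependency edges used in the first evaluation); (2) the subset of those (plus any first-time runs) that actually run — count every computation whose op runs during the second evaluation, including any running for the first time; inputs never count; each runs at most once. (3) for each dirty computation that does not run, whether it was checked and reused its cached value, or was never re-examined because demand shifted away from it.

Marked dirty: t2, t4, t5, t6, t7, t8, t10, t12, t14, t15, t16, t18, t19, t21.
Computations that run: t2, t4, t7, t10, t12, t14, t16, t18 — 8 in total.
Checked but reused from cache: t19, t21.
Never re-examined (demand shifted away): t5, t6, t8, t15.
Key observation: a condition flipped, so demand moved to the other branch — t5, t6, t8, t15 are never re-examined.

First evaluation (everything demanded from the output):
  t2 = absv(-1) = 1
  t4 = add(1, -7) = -6
  t5 = sub(1, -6) = 7
  t6 = add(-6, -6) = -12
  t7 = min2(-6, 1) = -6
  t8 = max2(-12, 7) = 7
  t10 = if0(a5=-1 -> else branch t8) = 7
  t12 = max2(7, 1) = 7
  t13 = if0(a4=-7 -> else branch a4) = -7
  t14 = max2(7, -1) = 7
  t15 = if0(t10=7 -> else branch t13) = -7
  t16 = if0(t14=7 -> else branch t15) = -7
  t18 = if0(t7=-6 -> else branch t16) = -7
  t19 = add(-7, -7) = -14
  t21 = add(-7, -14) = -21

Propagation after the edit:
  t2: runs — a5 -1->0; result 0.
  t4: runs — t2 1->0; result -7.
  t5: marked dirty but never re-examined — demand shifted away from it.
  t6: marked dirty but never re-examined — demand shifted away from it.
  t7: runs — t4 -6->-7; t2 1->0; result -7.
  t8: marked dirty but never re-examined — demand shifted away from it.
  t10: runs — a5 -1->0; result -7.
  t12: runs — t10 7->-7; t2 1->0; result 0.
  t14: runs — t12 7->0; a5 -1->0; result 0.
  t15: marked dirty but never re-examined — demand shifted away from it.
  t16: runs — t14 7->0; result -7 (same value as before).
  t18: runs — t7 -6->-7; result -7 (same value as before).
  t19: checked — values it read are unchanged (t18 unchanged, t16 unchanged); reused cached -14 without running.
  t21: checked — values it read are unchanged (t16 unchanged, t19 unchanged); reused cached -21 without running.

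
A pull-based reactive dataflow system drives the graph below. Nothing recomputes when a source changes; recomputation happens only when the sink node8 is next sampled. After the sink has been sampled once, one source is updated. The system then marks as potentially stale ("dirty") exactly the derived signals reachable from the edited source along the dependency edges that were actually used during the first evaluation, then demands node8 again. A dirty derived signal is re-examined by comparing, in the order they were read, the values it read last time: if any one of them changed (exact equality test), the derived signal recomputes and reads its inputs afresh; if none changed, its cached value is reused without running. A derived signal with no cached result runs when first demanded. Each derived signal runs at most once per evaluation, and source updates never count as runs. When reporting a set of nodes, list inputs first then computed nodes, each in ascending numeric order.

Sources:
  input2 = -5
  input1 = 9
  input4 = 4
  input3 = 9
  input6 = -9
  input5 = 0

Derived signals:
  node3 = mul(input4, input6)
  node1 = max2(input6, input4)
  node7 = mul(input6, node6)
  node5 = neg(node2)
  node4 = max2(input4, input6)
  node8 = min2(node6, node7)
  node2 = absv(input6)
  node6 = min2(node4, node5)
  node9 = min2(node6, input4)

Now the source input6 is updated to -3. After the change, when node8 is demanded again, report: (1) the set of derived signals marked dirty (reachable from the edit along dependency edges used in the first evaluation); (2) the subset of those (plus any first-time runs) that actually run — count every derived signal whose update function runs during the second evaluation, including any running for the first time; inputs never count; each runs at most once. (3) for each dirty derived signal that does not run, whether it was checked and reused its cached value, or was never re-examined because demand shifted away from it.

First evaluation (everything demanded from the output):
  node2 = absv(-9) = 9
  node4 = max2(4, -9) = 4
  node5 = neg(9) = -9
  node6 = min2(4, -9) = -9
  node7 = mul(-9, -9) = 81
  node8 = min2(-9, 81) = -9

Propagation after the edit:
  node2: runs — input6 -9->-3; result 3.
  node4: runs — input6 -9->-3; result 4 (same value as before).
  node5: runs — node2 9->3; result -3.
  node6: runs — node5 -9->-3; result -3.
  node7: runs — input6 -9->-3; node6 -9->-3; result 9.
  node8: runs — node6 -9->-3; node7 81->9; result -3.

Marked dirty: node2, node4, node5, node6, node7, node8.
Derived signals that run: node2, node4, node5, node6, node7, node8 — 6 in total.
Every dirty derived signal ran.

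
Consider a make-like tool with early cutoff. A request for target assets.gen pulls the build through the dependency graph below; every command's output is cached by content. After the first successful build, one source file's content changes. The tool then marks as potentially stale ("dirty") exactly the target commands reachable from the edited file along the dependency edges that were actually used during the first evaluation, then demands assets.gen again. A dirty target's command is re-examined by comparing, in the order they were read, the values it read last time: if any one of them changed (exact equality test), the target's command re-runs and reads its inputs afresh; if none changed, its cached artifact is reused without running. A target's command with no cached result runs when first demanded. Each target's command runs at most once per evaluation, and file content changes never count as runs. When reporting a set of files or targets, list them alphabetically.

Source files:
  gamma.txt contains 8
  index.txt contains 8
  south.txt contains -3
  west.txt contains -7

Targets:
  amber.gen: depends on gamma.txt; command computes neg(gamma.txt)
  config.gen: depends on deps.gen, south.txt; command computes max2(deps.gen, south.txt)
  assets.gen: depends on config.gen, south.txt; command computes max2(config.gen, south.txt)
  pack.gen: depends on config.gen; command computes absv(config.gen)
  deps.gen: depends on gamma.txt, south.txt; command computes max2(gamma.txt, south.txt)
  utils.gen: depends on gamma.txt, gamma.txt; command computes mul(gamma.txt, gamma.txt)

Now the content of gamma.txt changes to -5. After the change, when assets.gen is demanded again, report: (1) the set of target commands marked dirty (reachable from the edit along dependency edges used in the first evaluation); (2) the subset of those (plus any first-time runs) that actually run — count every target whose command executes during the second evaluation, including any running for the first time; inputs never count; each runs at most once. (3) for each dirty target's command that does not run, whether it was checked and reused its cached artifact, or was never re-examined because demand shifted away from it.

The edit dirties: assets.gen, config.gen, deps.gen.
3 target commands run: assets.gen, config.gen, deps.gen.
No dirty target's command escaped a run.

First demand of the output computes:
  deps.gen = max2(8, -3) = 8
  config.gen = max2(8, -3) = 8
  assets.gen = max2(8, -3) = 8

After the edit, cleaning proceeds:
  deps.gen: a read changed (gamma.txt 8->-5) — executes, giving -3.
  config.gen: a read changed (deps.gen 8->-3) — executes, giving -3.
  assets.gen: a read changed (config.gen 8->-3) — executes, giving -3.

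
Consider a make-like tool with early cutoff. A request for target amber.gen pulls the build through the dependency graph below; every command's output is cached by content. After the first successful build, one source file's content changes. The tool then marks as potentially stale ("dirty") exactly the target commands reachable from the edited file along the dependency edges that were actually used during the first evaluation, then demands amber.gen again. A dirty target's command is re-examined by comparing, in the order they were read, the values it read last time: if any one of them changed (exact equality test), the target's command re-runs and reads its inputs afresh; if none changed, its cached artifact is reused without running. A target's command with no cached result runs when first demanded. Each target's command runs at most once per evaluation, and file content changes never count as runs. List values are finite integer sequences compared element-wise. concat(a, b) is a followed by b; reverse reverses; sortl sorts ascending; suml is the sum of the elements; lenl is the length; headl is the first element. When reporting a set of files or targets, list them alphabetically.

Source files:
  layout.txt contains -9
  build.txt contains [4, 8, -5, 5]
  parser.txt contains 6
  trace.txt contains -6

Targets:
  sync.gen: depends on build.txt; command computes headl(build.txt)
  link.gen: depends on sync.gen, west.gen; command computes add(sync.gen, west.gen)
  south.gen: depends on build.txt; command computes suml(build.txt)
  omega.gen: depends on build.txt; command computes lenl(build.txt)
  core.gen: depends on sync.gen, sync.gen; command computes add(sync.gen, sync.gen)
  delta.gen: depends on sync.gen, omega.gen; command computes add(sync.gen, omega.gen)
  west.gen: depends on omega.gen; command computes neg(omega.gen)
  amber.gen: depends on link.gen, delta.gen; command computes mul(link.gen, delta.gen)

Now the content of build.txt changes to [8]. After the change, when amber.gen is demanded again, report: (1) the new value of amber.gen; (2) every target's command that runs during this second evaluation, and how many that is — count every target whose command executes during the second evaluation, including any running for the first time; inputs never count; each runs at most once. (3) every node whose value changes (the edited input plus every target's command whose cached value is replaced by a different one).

Demanding amber.gen again yields 63.
6 target commands run: amber.gen, delta.gen, link.gen, omega.gen, sync.gen, west.gen.
The nodes whose values change: amber.gen, build.txt, delta.gen, link.gen, omega.gen, sync.gen, west.gen.

First demand of the output computes:
  omega.gen = lenl([4, 8, -5, 5]) = 4
  sync.gen = headl([4, 8, -5, 5]) = 4
  delta.gen = add(4, 4) = 8
  west.gen = neg(4) = -4
  link.gen = add(4, -4) = 0
  amber.gen = mul(0, 8) = 0

After the edit, cleaning proceeds:
  omega.gen: a read changed (build.txt [4, 8, -5, 5]->[8]) — executes, giving 1.
  sync.gen: a read changed (build.txt [4, 8, -5, 5]->[8]) — executes, giving 8.
  delta.gen: a read changed (sync.gen 4->8; omega.gen 4->1) — executes, giving 9.
  west.gen: a read changed (omega.gen 4->1) — executes, giving -1.
  link.gen: a read changed (sync.gen 4->8; west.gen -4->-1) — executes, giving 7.
  amber.gen: a read changed (link.gen 0->7; delta.gen 8->9) — executes, giving 63.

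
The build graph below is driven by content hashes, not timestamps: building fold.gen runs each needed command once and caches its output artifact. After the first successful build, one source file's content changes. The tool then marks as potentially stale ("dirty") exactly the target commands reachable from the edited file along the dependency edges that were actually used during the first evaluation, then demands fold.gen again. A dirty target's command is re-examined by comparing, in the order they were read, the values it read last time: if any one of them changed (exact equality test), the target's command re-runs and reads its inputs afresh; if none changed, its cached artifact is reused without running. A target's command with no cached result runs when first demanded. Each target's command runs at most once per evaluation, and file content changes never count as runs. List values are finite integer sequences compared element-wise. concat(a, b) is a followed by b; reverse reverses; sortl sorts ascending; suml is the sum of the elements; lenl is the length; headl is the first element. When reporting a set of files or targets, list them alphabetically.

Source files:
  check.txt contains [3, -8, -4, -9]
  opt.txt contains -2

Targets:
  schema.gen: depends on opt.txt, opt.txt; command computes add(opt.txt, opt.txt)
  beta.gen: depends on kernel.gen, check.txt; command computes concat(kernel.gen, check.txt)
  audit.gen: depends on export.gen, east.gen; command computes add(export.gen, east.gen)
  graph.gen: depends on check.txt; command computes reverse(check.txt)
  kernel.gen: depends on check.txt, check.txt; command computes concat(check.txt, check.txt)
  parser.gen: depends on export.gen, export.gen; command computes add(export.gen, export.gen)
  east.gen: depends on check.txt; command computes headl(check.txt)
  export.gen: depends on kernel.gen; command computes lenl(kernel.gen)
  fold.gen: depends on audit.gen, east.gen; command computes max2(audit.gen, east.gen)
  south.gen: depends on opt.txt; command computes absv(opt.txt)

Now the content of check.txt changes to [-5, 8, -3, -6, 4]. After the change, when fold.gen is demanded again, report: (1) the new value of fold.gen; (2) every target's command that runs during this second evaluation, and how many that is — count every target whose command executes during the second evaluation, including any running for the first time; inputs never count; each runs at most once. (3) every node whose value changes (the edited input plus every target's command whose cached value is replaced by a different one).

Initial pass — values computed on the first demand:
  east.gen = headl([3, -8, -4, -9]) = 3
  kernel.gen = concat([3, -8, -4, -9], [3, -8, -4, -9]) = [3, -8, -4, -9, 3, -8, -4, -9]
  export.gen = lenl([3, -8, -4, -9, 3, -8, -4, -9]) = 8
  audit.gen = add(8, 3) = 11
  fold.gen = max2(11, 3) = 11

Second demand — change propagation:
  east.gen: re-runs because check.txt [3, -8, -4, -9]->[-5, 8, -3, -6, 4]; new result -5.
  kernel.gen: re-runs because check.txt [3, -8, -4, -9]->[-5, 8, -3, -6, 4]; check.txt [3, -8, -4, -9]->[-5, 8, -3, -6, 4]; new result [-5, 8, -3, -6, 4, -5, 8, -3, -6, 4].
  export.gen: re-runs because kernel.gen [3, -8, -4, -9, 3, -8, -4, -9]->[-5, 8, -3, -6, 4, -5, 8, -3, -6, 4]; new result 10.
  audit.gen: re-runs because export.gen 8->10; east.gen 3->-5; new result 5.
  fold.gen: re-runs because audit.gen 11->5; east.gen 3->-5; new result 5.

fold.gen now evaluates to 5.
Run set: audit.gen, east.gen, export.gen, fold.gen, kernel.gen (5 run).
Changed values: audit.gen, check.txt, east.gen, export.gen, fold.gen, kernel.gen.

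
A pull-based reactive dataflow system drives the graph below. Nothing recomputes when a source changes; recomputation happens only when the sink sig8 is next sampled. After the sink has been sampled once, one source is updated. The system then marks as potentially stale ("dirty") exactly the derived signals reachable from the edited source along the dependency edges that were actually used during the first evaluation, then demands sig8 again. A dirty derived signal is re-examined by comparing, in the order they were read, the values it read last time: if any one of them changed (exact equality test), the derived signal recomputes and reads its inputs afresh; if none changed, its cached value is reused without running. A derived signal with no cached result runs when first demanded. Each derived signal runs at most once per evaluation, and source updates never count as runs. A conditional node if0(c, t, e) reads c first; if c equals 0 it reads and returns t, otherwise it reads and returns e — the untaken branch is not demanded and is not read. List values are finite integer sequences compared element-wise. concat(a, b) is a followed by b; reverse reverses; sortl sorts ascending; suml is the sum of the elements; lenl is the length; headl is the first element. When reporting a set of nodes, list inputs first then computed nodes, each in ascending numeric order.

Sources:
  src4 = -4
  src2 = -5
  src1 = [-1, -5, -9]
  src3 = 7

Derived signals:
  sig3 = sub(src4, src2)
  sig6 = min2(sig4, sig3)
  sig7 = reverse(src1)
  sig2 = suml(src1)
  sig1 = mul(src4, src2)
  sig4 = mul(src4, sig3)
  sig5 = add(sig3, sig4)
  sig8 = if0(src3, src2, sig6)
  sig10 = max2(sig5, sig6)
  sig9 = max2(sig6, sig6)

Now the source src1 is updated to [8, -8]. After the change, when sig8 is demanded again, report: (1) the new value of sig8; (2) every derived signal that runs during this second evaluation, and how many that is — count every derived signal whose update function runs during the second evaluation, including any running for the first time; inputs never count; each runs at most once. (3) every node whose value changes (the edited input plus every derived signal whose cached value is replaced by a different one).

New value of sig8: -4.
Derived signals that run: none — 0 in total.
Values that change: src1.
Key observation: src1 is never demanded by the output, so the edit triggers no recomputation at all.

First evaluation (everything demanded from the output):
  sig3 = sub(-4, -5) = 1
  sig4 = mul(-4, 1) = -4
  sig6 = min2(-4, 1) = -4
  sig8 = if0(src3=7 -> else branch sig6) = -4

Propagation after the edit:
  src1 feeds no computation that the output demands — nothing is marked dirty and nothing runs.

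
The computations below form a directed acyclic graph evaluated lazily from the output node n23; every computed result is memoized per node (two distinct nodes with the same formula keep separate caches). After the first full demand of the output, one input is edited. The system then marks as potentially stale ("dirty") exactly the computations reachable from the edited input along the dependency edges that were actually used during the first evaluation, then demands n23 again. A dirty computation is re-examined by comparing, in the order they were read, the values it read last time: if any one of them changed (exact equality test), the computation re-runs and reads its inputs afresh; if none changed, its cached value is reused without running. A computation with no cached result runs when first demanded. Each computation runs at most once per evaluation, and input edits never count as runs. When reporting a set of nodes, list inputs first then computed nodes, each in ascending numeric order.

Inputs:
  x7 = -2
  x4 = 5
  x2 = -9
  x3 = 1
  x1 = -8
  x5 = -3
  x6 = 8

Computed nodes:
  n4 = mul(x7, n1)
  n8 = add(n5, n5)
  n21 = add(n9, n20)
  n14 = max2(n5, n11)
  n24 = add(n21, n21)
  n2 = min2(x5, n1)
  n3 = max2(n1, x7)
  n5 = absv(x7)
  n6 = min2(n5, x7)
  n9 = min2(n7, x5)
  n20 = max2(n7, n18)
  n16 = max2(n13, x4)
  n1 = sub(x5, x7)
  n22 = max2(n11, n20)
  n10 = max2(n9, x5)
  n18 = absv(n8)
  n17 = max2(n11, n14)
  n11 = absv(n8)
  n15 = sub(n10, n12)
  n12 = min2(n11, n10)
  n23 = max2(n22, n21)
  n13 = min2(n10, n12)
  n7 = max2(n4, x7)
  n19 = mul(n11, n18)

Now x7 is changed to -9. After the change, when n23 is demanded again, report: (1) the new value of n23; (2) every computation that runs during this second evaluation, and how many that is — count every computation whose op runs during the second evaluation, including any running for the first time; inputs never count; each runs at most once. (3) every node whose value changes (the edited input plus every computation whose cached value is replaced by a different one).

Demanding n23 again yields 18.
12 computations run: n1, n4, n5, n7, n8, n9, n11, n18, n20, n21, n22, n23.
The nodes whose values change: x7, n1, n4, n5, n7, n8, n9, n11, n18, n20, n21, n22, n23.

First demand of the output computes:
  n1 = sub(-3, -2) = -1
  n4 = mul(-2, -1) = 2
  n5 = absv(-2) = 2
  n7 = max2(2, -2) = 2
  n8 = add(2, 2) = 4
  n9 = min2(2, -3) = -3
  n11 = absv(4) = 4
  n18 = absv(4) = 4
  n20 = max2(2, 4) = 4
  n21 = add(-3, 4) = 1
  n22 = max2(4, 4) = 4
  n23 = max2(4, 1) = 4

After the edit, cleaning proceeds:
  n1: a read changed (x7 -2->-9) — executes, giving 6.
  n4: a read changed (x7 -2->-9; n1 -1->6) — executes, giving -54.
  n5: a read changed (x7 -2->-9) — executes, giving 9.
  n7: a read changed (n4 2->-54; x7 -2->-9) — executes, giving -9.
  n8: a read changed (n5 2->9; n5 2->9) — executes, giving 18.
  n9: a read changed (n7 2->-9) — executes, giving -9.
  n11: a read changed (n8 4->18) — executes, giving 18.
  n18: a read changed (n8 4->18) — executes, giving 18.
  n20: a read changed (n7 2->-9; n18 4->18) — executes, giving 18.
  n21: a read changed (n9 -3->-9; n20 4->18) — executes, giving 9.
  n22: a read changed (n11 4->18; n20 4->18) — executes, giving 18.
  n23: a read changed (n22 4->18; n21 1->9) — executes, giving 18.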